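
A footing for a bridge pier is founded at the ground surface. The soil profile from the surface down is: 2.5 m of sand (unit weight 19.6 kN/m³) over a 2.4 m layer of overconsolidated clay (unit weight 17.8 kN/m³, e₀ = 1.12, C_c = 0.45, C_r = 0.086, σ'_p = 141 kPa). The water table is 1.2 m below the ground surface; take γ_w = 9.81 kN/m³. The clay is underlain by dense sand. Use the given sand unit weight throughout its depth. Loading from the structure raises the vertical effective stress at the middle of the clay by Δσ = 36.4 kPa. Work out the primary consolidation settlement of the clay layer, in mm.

Mid-depth of clay below the ground surface: z = 2.5 + 2.4/2 = 3.7 m.
Total vertical stress at mid-clay: σ_v = 19.6×2.5 + 17.8×1.2 = 70.36 kPa.
Pore pressure: u = 9.81×(3.7 − 1.2) = 24.525 kPa.
Initial effective stress: σ'_0 = σ_v − u = 70.36 − 24.525 = 45.835 kPa.
Final effective stress: σ'_f = 45.835 + 36.4 = 82.235 kPa.
σ'_f = 82.235 ≤ σ'_p = 141 kPa, so the clay remains overconsolidated and only the recompression index applies:
S_c = C_r·H/(1+e₀)·log₁₀(σ'_f/σ'_0) = 0.086×2.4/2.12×log₁₀(82.235/45.835)
    = 0.097361 × 0.25386 = 0.02472 m

S_c ≈ 24.7 mm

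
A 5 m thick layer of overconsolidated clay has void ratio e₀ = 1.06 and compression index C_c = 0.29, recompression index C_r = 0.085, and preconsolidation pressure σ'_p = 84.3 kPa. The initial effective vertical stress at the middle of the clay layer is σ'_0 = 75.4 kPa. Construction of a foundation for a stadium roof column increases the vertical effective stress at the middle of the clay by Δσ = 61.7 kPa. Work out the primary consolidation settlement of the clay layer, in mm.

S_c ≈ 159 mm

Final effective stress: σ'_f = 75.4 + 61.7 = 137.1 kPa.
σ'_f = 137.1 > σ'_p = 84.3 kPa, so the stress path crosses the preconsolidation pressure — recompression up to σ'_p, then virgin compression beyond:
S_c = H/(1+e₀)·[C_r·log₁₀(σ'_p/σ'_0) + C_c·log₁₀(σ'_f/σ'_p)]
    = 5/2.06 × [0.085×log₁₀(84.3/75.4) + 0.29×log₁₀(137.1/84.3)]
    = 2.4272 × [0.0041188 + 0.061251] = 0.1587 m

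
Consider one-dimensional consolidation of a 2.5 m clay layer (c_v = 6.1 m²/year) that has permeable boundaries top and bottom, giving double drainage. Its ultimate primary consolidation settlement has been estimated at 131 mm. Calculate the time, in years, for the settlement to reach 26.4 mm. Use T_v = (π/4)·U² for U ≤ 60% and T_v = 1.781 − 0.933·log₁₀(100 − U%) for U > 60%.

t ≈ 0.00817 years

Drainage path length: H_d = H/2 = 1.25 m (double drainage).
U = S(t)/S_ult = 26.4/131 = 0.2015.
U ≤ 60%: T_v = (π/4)·U² = (π/4)×0.20153² = 0.031897.
t = T_v·H_d²/c_v = 0.031897×1.25²/6.1 = 0.00817 years.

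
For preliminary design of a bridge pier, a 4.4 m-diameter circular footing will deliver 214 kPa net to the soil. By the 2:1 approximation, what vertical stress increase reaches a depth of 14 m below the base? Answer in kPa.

Δσ_z ≈ 12.2 kPa

By the 2:1 method the load spreads at 1 horizontal : 2 vertical, so at depth z the loaded area has grown by z in each plan dimension:
Δσ ≈ qD²/(D+z)² = 214×4.4²/(4.4+14)² = 12.237 kPa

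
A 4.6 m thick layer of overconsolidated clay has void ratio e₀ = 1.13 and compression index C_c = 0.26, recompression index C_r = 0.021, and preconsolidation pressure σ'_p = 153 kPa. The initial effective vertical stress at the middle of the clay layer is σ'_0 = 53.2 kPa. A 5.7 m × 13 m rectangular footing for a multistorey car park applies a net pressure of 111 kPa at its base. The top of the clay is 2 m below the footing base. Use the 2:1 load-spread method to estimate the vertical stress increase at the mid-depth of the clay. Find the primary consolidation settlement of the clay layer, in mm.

Mid-depth of clay below the footing base: z = 2 + 4.6/2 = 4.3 m.
Stress increase at mid-clay by the 2:1 spreading method:
Δσ = qBL/((B+z)(L+z)) = 111×5.7×13/((5.7+4.3)(13+4.3)) = 47.544 kPa
Final effective stress: σ'_f = 53.2 + 47.544 = 100.74 kPa.
σ'_f = 100.74 ≤ σ'_p = 153 kPa, so the clay remains overconsolidated and only the recompression index applies:
S_c = C_r·H/(1+e₀)·log₁₀(σ'_f/σ'_0) = 0.021×4.6/2.13×log₁₀(100.74/53.2)
    = 0.045352 × 0.27729 = 0.01258 m

S_c ≈ 12.6 mm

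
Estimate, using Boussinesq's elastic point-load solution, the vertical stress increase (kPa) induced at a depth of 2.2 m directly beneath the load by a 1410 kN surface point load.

Δσ_z ≈ 139 kPa

Boussinesq vertical stress below a point load on an elastic half-space:
Δσ_z = 3P/(2πz²) · [1 + (r/z)²]^(−5/2)
r/z = 0/2.2 = 0; [1+(r/z)²]^(−5/2) = 1.
Δσ_z = 3×1410/(2π×2.2²) × 1 = 139.1 × 1 = 139.1 kPa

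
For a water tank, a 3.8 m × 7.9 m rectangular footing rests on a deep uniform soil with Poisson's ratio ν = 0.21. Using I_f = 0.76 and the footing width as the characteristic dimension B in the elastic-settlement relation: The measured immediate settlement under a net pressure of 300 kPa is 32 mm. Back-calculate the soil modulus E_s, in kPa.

S_e = q·B·(1−ν²)/E_s · I_f  ⇒  E_s = q·B·(1−ν²)·I_f / S_e.
E_s = 300 × 3.8 × 0.9559 × 0.76 / 0.032 = 25880 kPa

E_s ≈ 25900 kPa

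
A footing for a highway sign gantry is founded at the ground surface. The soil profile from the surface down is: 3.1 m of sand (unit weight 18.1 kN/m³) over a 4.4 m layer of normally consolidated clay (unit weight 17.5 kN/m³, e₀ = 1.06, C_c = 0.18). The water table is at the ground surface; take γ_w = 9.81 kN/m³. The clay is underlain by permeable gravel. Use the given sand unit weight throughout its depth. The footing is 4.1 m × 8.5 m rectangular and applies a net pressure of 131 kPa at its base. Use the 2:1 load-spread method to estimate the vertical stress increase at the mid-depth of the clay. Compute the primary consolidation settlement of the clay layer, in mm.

Mid-depth of clay below the ground surface: z = 3.1 + 4.4/2 = 5.3 m.
Total vertical stress at mid-clay: σ_v = 18.1×3.1 + 17.5×2.2 = 94.61 kPa.
Pore pressure: u = 9.81×(5.3 − 0) = 51.993 kPa.
Initial effective stress: σ'_0 = σ_v − u = 94.61 − 51.993 = 42.617 kPa.
Stress increase at mid-clay by the 2:1 spreading method:
Δσ = qBL/((B+z)(L+z)) = 131×4.1×8.5/((4.1+5.3)(8.5+5.3)) = 35.194 kPa
Final effective stress: σ'_f = σ'_0 + Δσ = 42.617 + 35.194 = 77.811 kPa.
Normally consolidated clay, so the full stress increment lies on the virgin compression line:
S_c = C_c·H/(1+e₀)·log₁₀(σ'_f/σ'_0) = 0.18×4.4/(1+1.06)×log₁₀(77.811/42.617)
    = 0.38447 × 0.26146 = 0.1005 m

S_c ≈ 101 mm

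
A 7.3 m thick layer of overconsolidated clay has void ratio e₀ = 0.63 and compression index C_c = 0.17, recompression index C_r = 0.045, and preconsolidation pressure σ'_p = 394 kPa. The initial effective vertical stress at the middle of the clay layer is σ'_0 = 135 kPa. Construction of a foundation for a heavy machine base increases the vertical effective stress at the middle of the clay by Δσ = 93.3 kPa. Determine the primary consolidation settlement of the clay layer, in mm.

Final effective stress: σ'_f = 135 + 93.3 = 228.3 kPa.
σ'_f = 228.3 ≤ σ'_p = 394 kPa, so the clay remains overconsolidated and only the recompression index applies:
S_c = C_r·H/(1+e₀)·log₁₀(σ'_f/σ'_0) = 0.045×7.3/1.63×log₁₀(228.3/135)
    = 0.20153 × 0.22817 = 0.04598 m

S_c ≈ 46 mm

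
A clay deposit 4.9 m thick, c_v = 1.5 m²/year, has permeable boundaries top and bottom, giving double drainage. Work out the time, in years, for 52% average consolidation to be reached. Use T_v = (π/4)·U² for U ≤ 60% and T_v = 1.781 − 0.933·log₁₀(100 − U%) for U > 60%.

t ≈ 0.85 years

Drainage path length: H_d = H/2 = 2.45 m (double drainage).
U ≤ 60%: T_v = (π/4)·U² = (π/4)×0.52² = 0.21237.
t = T_v·H_d²/c_v = 0.21237×2.45²/1.5 = 0.8498 years.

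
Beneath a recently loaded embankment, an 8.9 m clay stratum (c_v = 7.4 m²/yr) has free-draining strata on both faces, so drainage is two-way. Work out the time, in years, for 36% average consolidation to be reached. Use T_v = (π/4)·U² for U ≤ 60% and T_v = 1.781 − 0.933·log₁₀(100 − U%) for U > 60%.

Drainage path length: H_d = H/2 = 4.45 m (double drainage).
U ≤ 60%: T_v = (π/4)·U² = (π/4)×0.36² = 0.10179.
t = T_v·H_d²/c_v = 0.10179×4.45²/7.4 = 0.2724 years.

t ≈ 0.272 years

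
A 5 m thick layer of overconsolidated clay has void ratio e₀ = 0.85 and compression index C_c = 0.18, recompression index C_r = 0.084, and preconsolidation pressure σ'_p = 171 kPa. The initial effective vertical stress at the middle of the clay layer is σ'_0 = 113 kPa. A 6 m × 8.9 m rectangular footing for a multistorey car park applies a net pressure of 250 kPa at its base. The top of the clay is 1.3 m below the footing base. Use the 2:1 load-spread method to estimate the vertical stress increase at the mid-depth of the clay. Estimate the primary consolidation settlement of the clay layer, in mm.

Mid-depth of clay below the footing base: z = 1.3 + 5/2 = 3.8 m.
Stress increase at mid-clay by the 2:1 spreading method:
Δσ = qBL/((B+z)(L+z)) = 250×6×8.9/((6+3.8)(8.9+3.8)) = 107.26 kPa
Final effective stress: σ'_f = 113 + 107.26 = 220.26 kPa.
σ'_f = 220.26 > σ'_p = 171 kPa, so the stress path crosses the preconsolidation pressure — recompression up to σ'_p, then virgin compression beyond:
S_c = H/(1+e₀)·[C_r·log₁₀(σ'_p/σ'_0) + C_c·log₁₀(σ'_f/σ'_p)]
    = 5/1.85 × [0.084×log₁₀(171/113) + 0.18×log₁₀(220.26/171)]
    = 2.7027 × [0.015113 + 0.019789] = 0.09433 m

S_c ≈ 94.3 mm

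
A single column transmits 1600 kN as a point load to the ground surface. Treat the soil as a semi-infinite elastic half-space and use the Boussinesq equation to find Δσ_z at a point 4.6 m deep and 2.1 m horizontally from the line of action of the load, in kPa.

Boussinesq vertical stress below a point load on an elastic half-space:
Δσ_z = 3P/(2πz²) · [1 + (r/z)²]^(−5/2)
r/z = 2.1/4.6 = 0.45652; [1+(r/z)²]^(−5/2) = 0.62296.
Δσ_z = 3×1600/(2π×4.6²) × 0.62296 = 36.103 × 0.62296 = 22.49 kPa

Δσ_z ≈ 22.5 kPa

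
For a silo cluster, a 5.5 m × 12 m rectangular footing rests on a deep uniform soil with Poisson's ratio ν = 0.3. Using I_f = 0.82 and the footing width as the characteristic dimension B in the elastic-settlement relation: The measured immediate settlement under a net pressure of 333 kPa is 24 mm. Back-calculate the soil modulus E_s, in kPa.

S_e = q·B·(1−ν²)/E_s · I_f  ⇒  E_s = q·B·(1−ν²)·I_f / S_e.
E_s = 333 × 5.5 × 0.91 × 0.82 / 0.024 = 56940 kPa

E_s ≈ 56900 kPa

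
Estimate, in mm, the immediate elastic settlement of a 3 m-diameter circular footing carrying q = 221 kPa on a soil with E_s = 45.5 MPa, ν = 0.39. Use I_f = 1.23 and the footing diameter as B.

Immediate (elastic) settlement: S_e = q·B·(1−ν²)/E_s · I_f.
E_s = 45.5 MPa = 45500 kPa.
S_e = 221 × 3 × (1 − 0.39²) / 45500 × 1.23
    = 221 × 3 × 0.8479 / 45500 × 1.23
    = 0.0152 m = 15.2 mm

S_e ≈ 15.2 mm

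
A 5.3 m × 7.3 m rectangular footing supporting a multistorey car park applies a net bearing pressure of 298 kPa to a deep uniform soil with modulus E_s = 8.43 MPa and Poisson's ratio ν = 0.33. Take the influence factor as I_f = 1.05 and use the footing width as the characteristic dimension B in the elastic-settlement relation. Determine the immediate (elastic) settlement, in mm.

S_e ≈ 175 mm

Immediate (elastic) settlement: S_e = q·B·(1−ν²)/E_s · I_f.
E_s = 8.43 MPa = 8430 kPa.
S_e = 298 × 5.3 × (1 − 0.33²) / 8430 × 1.05
    = 298 × 5.3 × 0.8911 / 8430 × 1.05
    = 0.1753 m = 175.3 mm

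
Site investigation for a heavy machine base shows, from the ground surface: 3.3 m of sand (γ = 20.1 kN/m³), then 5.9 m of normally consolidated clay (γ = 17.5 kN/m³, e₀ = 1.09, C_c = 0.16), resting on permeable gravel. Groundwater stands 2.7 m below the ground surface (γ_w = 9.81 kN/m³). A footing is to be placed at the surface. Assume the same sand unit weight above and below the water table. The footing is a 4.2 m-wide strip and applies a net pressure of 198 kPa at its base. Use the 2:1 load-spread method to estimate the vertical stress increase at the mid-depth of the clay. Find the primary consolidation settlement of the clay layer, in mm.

Mid-depth of clay below the ground surface: z = 3.3 + 5.9/2 = 6.25 m.
Total vertical stress at mid-clay: σ_v = 20.1×3.3 + 17.5×2.95 = 117.95 kPa.
Pore pressure: u = 9.81×(6.25 − 2.7) = 34.825 kPa.
Initial effective stress: σ'_0 = σ_v − u = 117.95 − 34.825 = 83.125 kPa.
Stress increase at mid-clay by the 2:1 spreading method:
Δσ = qB/(B+z) = 198×4.2/(4.2+6.25) = 79.579 kPa
Final effective stress: σ'_f = σ'_0 + Δσ = 83.125 + 79.579 = 162.7 kPa.
Normally consolidated clay, so the full stress increment lies on the virgin compression line:
S_c = C_c·H/(1+e₀)·log₁₀(σ'_f/σ'_0) = 0.16×5.9/(1+1.09)×log₁₀(162.7/83.125)
    = 0.45167 × 0.29166 = 0.1317 m

S_c ≈ 132 mm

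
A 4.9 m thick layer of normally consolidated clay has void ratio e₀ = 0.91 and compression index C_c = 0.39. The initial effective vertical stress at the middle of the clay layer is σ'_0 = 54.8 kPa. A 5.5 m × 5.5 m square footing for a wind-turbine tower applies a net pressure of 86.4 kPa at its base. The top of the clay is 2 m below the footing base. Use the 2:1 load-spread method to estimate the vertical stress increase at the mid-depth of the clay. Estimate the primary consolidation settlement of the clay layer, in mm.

S_c ≈ 171 mm

Mid-depth of clay below the footing base: z = 2 + 4.9/2 = 4.45 m.
Stress increase at mid-clay by the 2:1 spreading method:
Δσ = qBL/((B+z)(L+z)) = 86.4×5.5×5.5/((5.5+4.45)(5.5+4.45)) = 26.399 kPa
Final effective stress: σ'_f = σ'_0 + Δσ = 54.8 + 26.399 = 81.199 kPa.
Normally consolidated clay, so the full stress increment lies on the virgin compression line:
S_c = C_c·H/(1+e₀)·log₁₀(σ'_f/σ'_0) = 0.39×4.9/(1+0.91)×log₁₀(81.199/54.8)
    = 1.0005 × 0.17077 = 0.1709 m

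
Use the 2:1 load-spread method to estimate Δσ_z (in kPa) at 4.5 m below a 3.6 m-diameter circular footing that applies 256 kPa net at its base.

By the 2:1 method the load spreads at 1 horizontal : 2 vertical, so at depth z the loaded area has grown by z in each plan dimension:
Δσ ≈ qD²/(D+z)² = 256×3.6²/(3.6+4.5)² = 50.568 kPa

Δσ_z ≈ 50.6 kPa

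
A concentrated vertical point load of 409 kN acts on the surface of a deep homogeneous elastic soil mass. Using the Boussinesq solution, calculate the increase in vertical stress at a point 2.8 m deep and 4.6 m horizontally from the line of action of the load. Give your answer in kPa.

Boussinesq vertical stress below a point load on an elastic half-space:
Δσ_z = 3P/(2πz²) · [1 + (r/z)²]^(−5/2)
r/z = 4.6/2.8 = 1.6429; [1+(r/z)²]^(−5/2) = 0.038001.
Δσ_z = 3×409/(2π×2.8²) × 0.038001 = 24.909 × 0.038001 = 0.9466 kPa

Δσ_z ≈ 0.947 kPa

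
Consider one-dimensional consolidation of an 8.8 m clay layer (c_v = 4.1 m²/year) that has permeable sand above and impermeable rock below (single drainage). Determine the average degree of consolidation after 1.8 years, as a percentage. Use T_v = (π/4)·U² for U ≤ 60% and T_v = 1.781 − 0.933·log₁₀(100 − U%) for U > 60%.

Drainage path length: H_d = H = 8.8 m (single drainage).
T_v = c_v·t/H_d² = 4.1×1.8/8.8² = 0.0953.
T_v = 0.0953 corresponds to the U ≤ 60% branch:
U = √(4T_v/π) = 0.3483

U ≈ 34.8 %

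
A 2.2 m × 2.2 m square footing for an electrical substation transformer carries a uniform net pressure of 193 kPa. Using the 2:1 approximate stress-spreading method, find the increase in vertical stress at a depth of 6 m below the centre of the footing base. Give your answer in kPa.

By the 2:1 method the load spreads at 1 horizontal : 2 vertical, so at depth z the loaded area has grown by z in each plan dimension:
Δσ = qBL/((B+z)(L+z)) = 193×2.2×2.2/((2.2+6)(2.2+6)) = 13.892 kPa

Δσ_z ≈ 13.9 kPa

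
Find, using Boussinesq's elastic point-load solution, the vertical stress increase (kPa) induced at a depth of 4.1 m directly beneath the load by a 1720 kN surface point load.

Boussinesq vertical stress below a point load on an elastic half-space:
Δσ_z = 3P/(2πz²) · [1 + (r/z)²]^(−5/2)
r/z = 0/4.1 = 0; [1+(r/z)²]^(−5/2) = 1.
Δσ_z = 3×1720/(2π×4.1²) × 1 = 48.854 × 1 = 48.85 kPa

Δσ_z ≈ 48.9 kPa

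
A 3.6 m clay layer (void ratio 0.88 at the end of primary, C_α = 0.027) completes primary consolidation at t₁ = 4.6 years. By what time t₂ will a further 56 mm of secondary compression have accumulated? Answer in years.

t₂ ≈ 55.7 years

S_s = C_α·H/(1+e_p)·log₁₀(t₂/t₁) ⇒ log₁₀(t₂/t₁) = S_s·(1+e_p)/(C_α·H).
log₁₀(t₂/t₁) = 0.056 × (1+0.88) / (0.027×3.6) = 1.083
t₂ = t₁ × 10^1.083 = 4.6 × 12.11 = 55.7 years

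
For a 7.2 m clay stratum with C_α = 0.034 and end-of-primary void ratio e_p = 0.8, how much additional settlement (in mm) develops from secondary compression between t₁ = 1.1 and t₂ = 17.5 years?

S_s ≈ 163 mm

Secondary compression: S_s = C_α·H/(1+e_p)·log₁₀(t₂/t₁)
S_s = 0.034×7.2/(1+0.8)×log₁₀(17.5/1.1)
    = 0.136 × 1.202 = 0.1634 m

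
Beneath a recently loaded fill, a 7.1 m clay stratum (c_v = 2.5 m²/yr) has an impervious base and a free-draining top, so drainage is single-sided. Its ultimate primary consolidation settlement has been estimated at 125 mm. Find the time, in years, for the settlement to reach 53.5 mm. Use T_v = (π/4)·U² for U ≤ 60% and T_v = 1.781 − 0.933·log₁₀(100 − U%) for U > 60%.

Drainage path length: H_d = H = 7.1 m (single drainage).
U = S(t)/S_ult = 53.5/125 = 0.428.
U ≤ 60%: T_v = (π/4)·U² = (π/4)×0.428² = 0.14387.
t = T_v·H_d²/c_v = 0.14387×7.1²/2.5 = 2.901 years.

t ≈ 2.9 years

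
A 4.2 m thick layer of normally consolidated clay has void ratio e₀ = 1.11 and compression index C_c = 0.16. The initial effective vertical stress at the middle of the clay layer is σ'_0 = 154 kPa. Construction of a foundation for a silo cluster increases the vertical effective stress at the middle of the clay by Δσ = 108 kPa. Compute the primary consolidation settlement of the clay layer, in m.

S_c ≈ 0.0735 m

Final effective stress: σ'_f = σ'_0 + Δσ = 154 + 108 = 262 kPa.
Normally consolidated clay, so the full stress increment lies on the virgin compression line:
S_c = C_c·H/(1+e₀)·log₁₀(σ'_f/σ'_0) = 0.16×4.2/(1+1.11)×log₁₀(262/154)
    = 0.31848 × 0.23078 = 0.0735 m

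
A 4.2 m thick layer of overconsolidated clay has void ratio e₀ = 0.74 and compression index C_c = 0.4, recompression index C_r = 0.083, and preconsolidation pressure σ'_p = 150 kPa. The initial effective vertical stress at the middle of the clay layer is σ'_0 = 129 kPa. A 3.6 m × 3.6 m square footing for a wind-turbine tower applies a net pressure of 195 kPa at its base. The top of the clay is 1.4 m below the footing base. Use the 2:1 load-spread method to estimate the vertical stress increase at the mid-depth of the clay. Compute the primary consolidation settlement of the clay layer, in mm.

Mid-depth of clay below the footing base: z = 1.4 + 4.2/2 = 3.5 m.
Stress increase at mid-clay by the 2:1 spreading method:
Δσ = qBL/((B+z)(L+z)) = 195×3.6×3.6/((3.6+3.5)(3.6+3.5)) = 50.133 kPa
Final effective stress: σ'_f = 129 + 50.133 = 179.13 kPa.
σ'_f = 179.13 > σ'_p = 150 kPa, so the stress path crosses the preconsolidation pressure — recompression up to σ'_p, then virgin compression beyond:
S_c = H/(1+e₀)·[C_r·log₁₀(σ'_p/σ'_0) + C_c·log₁₀(σ'_f/σ'_p)]
    = 4.2/1.74 × [0.083×log₁₀(150/129) + 0.4×log₁₀(179.13/150)]
    = 2.4138 × [0.0054366 + 0.030831] = 0.08754 m

S_c ≈ 87.5 mm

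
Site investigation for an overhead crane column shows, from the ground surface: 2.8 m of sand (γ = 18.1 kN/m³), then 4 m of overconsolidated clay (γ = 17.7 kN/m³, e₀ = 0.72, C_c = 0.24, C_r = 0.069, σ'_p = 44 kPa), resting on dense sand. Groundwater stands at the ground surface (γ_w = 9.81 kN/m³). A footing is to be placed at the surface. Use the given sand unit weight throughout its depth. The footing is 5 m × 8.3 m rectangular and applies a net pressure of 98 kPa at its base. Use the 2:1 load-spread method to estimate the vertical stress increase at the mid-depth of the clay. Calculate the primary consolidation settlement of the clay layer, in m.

Mid-depth of clay below the ground surface: z = 2.8 + 4/2 = 4.8 m.
Total vertical stress at mid-clay: σ_v = 18.1×2.8 + 17.7×2 = 86.08 kPa.
Pore pressure: u = 9.81×(4.8 − 0) = 47.088 kPa.
Initial effective stress: σ'_0 = σ_v − u = 86.08 − 47.088 = 38.992 kPa.
Stress increase at mid-clay by the 2:1 spreading method:
Δσ = qBL/((B+z)(L+z)) = 98×5×8.3/((5+4.8)(8.3+4.8)) = 31.679 kPa
Final effective stress: σ'_f = 38.992 + 31.679 = 70.671 kPa.
σ'_f = 70.671 > σ'_p = 44 kPa, so the stress path crosses the preconsolidation pressure — recompression up to σ'_p, then virgin compression beyond:
S_c = H/(1+e₀)·[C_r·log₁₀(σ'_p/σ'_0) + C_c·log₁₀(σ'_f/σ'_p)]
    = 4/1.72 × [0.069×log₁₀(44/38.992) + 0.24×log₁₀(70.671/44)]
    = 2.3256 × [0.0036209 + 0.049389] = 0.1233 m

S_c ≈ 0.123 m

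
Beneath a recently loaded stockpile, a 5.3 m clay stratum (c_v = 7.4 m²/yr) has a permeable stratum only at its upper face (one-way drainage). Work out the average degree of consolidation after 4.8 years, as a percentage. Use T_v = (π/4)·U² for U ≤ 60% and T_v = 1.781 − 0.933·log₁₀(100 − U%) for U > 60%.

Drainage path length: H_d = H = 5.3 m (single drainage).
T_v = c_v·t/H_d² = 7.4×4.8/5.3² = 1.2645.
T_v = 1.2645 corresponds to the U > 60% branch:
U = 1 − 10^((1.781 − T_v)/0.933)/100 = 0.9642

U ≈ 96.4 %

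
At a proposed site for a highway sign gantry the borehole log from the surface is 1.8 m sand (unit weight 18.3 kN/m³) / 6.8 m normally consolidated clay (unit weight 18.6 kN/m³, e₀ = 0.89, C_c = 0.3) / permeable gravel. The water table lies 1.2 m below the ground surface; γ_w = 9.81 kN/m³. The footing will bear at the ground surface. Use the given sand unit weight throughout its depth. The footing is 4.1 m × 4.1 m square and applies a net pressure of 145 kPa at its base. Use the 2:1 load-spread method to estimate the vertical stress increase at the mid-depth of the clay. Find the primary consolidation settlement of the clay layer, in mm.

S_c ≈ 188 mm

Mid-depth of clay below the ground surface: z = 1.8 + 6.8/2 = 5.2 m.
Total vertical stress at mid-clay: σ_v = 18.3×1.8 + 18.6×3.4 = 96.18 kPa.
Pore pressure: u = 9.81×(5.2 − 1.2) = 39.24 kPa.
Initial effective stress: σ'_0 = σ_v − u = 96.18 − 39.24 = 56.94 kPa.
Stress increase at mid-clay by the 2:1 spreading method:
Δσ = qBL/((B+z)(L+z)) = 145×4.1×4.1/((4.1+5.2)(4.1+5.2)) = 28.182 kPa
Final effective stress: σ'_f = σ'_0 + Δσ = 56.94 + 28.182 = 85.122 kPa.
Normally consolidated clay, so the full stress increment lies on the virgin compression line:
S_c = C_c·H/(1+e₀)·log₁₀(σ'_f/σ'_0) = 0.3×6.8/(1+0.89)×log₁₀(85.122/56.94)
    = 1.0794 × 0.17462 = 0.1885 m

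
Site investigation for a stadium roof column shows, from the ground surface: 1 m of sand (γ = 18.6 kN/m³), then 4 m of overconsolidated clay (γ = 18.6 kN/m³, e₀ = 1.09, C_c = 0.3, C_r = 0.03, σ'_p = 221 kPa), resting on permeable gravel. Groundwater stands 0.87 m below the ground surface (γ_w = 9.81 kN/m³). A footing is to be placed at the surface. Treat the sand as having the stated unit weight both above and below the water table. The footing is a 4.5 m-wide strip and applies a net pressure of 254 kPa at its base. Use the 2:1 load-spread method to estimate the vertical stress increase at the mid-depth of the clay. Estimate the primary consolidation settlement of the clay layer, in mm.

S_c ≈ 41.9 mm

Mid-depth of clay below the ground surface: z = 1 + 4/2 = 3 m.
Total vertical stress at mid-clay: σ_v = 18.6×1 + 18.6×2 = 55.8 kPa.
Pore pressure: u = 9.81×(3 − 0.87) = 20.895 kPa.
Initial effective stress: σ'_0 = σ_v − u = 55.8 − 20.895 = 34.905 kPa.
Stress increase at mid-clay by the 2:1 spreading method:
Δσ = qB/(B+z) = 254×4.5/(4.5+3) = 152.4 kPa
Final effective stress: σ'_f = 34.905 + 152.4 = 187.31 kPa.
σ'_f = 187.31 ≤ σ'_p = 221 kPa, so the clay remains overconsolidated and only the recompression index applies:
S_c = C_r·H/(1+e₀)·log₁₀(σ'_f/σ'_0) = 0.03×4/2.09×log₁₀(187.31/34.905)
    = 0.057417 × 0.72967 = 0.0419 m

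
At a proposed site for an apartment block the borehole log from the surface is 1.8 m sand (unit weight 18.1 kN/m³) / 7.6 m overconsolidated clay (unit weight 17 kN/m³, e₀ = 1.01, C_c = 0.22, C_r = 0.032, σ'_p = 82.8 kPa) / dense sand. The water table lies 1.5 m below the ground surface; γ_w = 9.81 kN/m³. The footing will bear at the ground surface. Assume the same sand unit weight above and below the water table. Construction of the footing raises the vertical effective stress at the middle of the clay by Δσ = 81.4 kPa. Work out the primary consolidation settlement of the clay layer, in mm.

S_c ≈ 205 mm

Mid-depth of clay below the ground surface: z = 1.8 + 7.6/2 = 5.6 m.
Total vertical stress at mid-clay: σ_v = 18.1×1.8 + 17×3.8 = 97.18 kPa.
Pore pressure: u = 9.81×(5.6 − 1.5) = 40.221 kPa.
Initial effective stress: σ'_0 = σ_v − u = 97.18 − 40.221 = 56.959 kPa.
Final effective stress: σ'_f = 56.959 + 81.4 = 138.36 kPa.
σ'_f = 138.36 > σ'_p = 82.8 kPa, so the stress path crosses the preconsolidation pressure — recompression up to σ'_p, then virgin compression beyond:
S_c = H/(1+e₀)·[C_r·log₁₀(σ'_p/σ'_0) + C_c·log₁₀(σ'_f/σ'_p)]
    = 7.6/2.01 × [0.032×log₁₀(82.8/56.959) + 0.22×log₁₀(138.36/82.8)]
    = 3.7811 × [0.005199 + 0.049056] = 0.2051 m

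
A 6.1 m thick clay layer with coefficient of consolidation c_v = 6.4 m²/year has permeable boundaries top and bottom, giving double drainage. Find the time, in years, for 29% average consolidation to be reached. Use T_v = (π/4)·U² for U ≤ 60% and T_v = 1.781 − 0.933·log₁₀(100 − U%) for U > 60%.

t ≈ 0.096 years

Drainage path length: H_d = H/2 = 3.05 m (double drainage).
U ≤ 60%: T_v = (π/4)·U² = (π/4)×0.29² = 0.066052.
t = T_v·H_d²/c_v = 0.066052×3.05²/6.4 = 0.09601 years.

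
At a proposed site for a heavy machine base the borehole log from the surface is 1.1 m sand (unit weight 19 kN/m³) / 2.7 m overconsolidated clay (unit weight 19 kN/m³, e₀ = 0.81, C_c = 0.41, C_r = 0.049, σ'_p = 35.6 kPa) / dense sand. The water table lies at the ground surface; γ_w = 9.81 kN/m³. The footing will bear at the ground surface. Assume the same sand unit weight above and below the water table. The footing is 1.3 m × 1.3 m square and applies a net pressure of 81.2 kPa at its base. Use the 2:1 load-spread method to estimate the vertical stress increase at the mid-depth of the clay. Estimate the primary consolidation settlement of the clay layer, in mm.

S_c ≈ 11.4 mm

Mid-depth of clay below the ground surface: z = 1.1 + 2.7/2 = 2.45 m.
Total vertical stress at mid-clay: σ_v = 19×1.1 + 19×1.35 = 46.55 kPa.
Pore pressure: u = 9.81×(2.45 − 0) = 24.035 kPa.
Initial effective stress: σ'_0 = σ_v − u = 46.55 − 24.035 = 22.515 kPa.
Stress increase at mid-clay by the 2:1 spreading method:
Δσ = qBL/((B+z)(L+z)) = 81.2×1.3×1.3/((1.3+2.45)(1.3+2.45)) = 9.7584 kPa
Final effective stress: σ'_f = 22.515 + 9.7584 = 32.273 kPa.
σ'_f = 32.273 ≤ σ'_p = 35.6 kPa, so the clay remains overconsolidated and only the recompression index applies:
S_c = C_r·H/(1+e₀)·log₁₀(σ'_f/σ'_0) = 0.049×2.7/1.81×log₁₀(32.273/22.515)
    = 0.073093 × 0.15637 = 0.01143 m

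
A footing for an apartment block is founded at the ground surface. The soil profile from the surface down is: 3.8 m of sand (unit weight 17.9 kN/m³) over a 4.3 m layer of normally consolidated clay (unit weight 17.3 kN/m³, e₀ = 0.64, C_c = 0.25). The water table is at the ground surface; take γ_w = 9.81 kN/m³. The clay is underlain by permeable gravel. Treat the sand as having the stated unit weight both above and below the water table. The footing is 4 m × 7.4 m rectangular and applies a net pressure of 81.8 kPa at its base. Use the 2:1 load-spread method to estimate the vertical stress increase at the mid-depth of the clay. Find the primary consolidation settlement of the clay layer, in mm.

Mid-depth of clay below the ground surface: z = 3.8 + 4.3/2 = 5.95 m.
Total vertical stress at mid-clay: σ_v = 17.9×3.8 + 17.3×2.15 = 105.22 kPa.
Pore pressure: u = 9.81×(5.95 − 0) = 58.37 kPa.
Initial effective stress: σ'_0 = σ_v − u = 105.22 − 58.37 = 46.85 kPa.
Stress increase at mid-clay by the 2:1 spreading method:
Δσ = qBL/((B+z)(L+z)) = 81.8×4×7.4/((4+5.95)(7.4+5.95)) = 18.228 kPa
Final effective stress: σ'_f = σ'_0 + Δσ = 46.85 + 18.228 = 65.078 kPa.
Normally consolidated clay, so the full stress increment lies on the virgin compression line:
S_c = C_c·H/(1+e₀)·log₁₀(σ'_f/σ'_0) = 0.25×4.3/(1+0.64)×log₁₀(65.078/46.85)
    = 0.65549 × 0.14272 = 0.09355 m

S_c ≈ 93.6 mm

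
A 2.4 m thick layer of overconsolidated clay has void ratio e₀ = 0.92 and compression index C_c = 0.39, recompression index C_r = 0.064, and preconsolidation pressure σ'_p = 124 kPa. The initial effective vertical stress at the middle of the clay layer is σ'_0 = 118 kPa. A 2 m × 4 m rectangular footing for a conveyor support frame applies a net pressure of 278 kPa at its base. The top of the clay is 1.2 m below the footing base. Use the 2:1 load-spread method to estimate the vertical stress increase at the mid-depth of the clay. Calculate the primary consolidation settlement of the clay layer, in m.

Mid-depth of clay below the footing base: z = 1.2 + 2.4/2 = 2.4 m.
Stress increase at mid-clay by the 2:1 spreading method:
Δσ = qBL/((B+z)(L+z)) = 278×2×4/((2+2.4)(4+2.4)) = 78.977 kPa
Final effective stress: σ'_f = 118 + 78.977 = 196.98 kPa.
σ'_f = 196.98 > σ'_p = 124 kPa, so the stress path crosses the preconsolidation pressure — recompression up to σ'_p, then virgin compression beyond:
S_c = H/(1+e₀)·[C_r·log₁₀(σ'_p/σ'_0) + C_c·log₁₀(σ'_f/σ'_p)]
    = 2.4/1.92 × [0.064×log₁₀(124/118) + 0.39×log₁₀(196.98/124)]
    = 1.25 × [0.0013785 + 0.07839] = 0.09971 m

S_c ≈ 0.0997 m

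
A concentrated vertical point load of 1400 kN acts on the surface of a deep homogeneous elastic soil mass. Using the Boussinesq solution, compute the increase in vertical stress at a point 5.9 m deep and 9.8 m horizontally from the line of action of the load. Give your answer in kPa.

Boussinesq vertical stress below a point load on an elastic half-space:
Δσ_z = 3P/(2πz²) · [1 + (r/z)²]^(−5/2)
r/z = 9.8/5.9 = 1.661; [1+(r/z)²]^(−5/2) = 0.036503.
Δσ_z = 3×1400/(2π×5.9²) × 0.036503 = 19.203 × 0.036503 = 0.701 kPa

Δσ_z ≈ 0.701 kPa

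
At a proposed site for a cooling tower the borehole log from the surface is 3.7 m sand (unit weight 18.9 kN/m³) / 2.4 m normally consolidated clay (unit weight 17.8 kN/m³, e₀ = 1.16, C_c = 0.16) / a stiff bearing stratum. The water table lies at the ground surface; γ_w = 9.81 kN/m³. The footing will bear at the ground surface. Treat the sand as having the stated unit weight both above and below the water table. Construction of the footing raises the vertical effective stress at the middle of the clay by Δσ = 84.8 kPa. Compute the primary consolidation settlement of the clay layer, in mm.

S_c ≈ 83.8 mm

Mid-depth of clay below the ground surface: z = 3.7 + 2.4/2 = 4.9 m.
Total vertical stress at mid-clay: σ_v = 18.9×3.7 + 17.8×1.2 = 91.29 kPa.
Pore pressure: u = 9.81×(4.9 − 0) = 48.069 kPa.
Initial effective stress: σ'_0 = σ_v − u = 91.29 − 48.069 = 43.221 kPa.
Final effective stress: σ'_f = σ'_0 + Δσ = 43.221 + 84.8 = 128.02 kPa.
Normally consolidated clay, so the full stress increment lies on the virgin compression line:
S_c = C_c·H/(1+e₀)·log₁₀(σ'_f/σ'_0) = 0.16×2.4/(1+1.16)×log₁₀(128.02/43.221)
    = 0.17778 × 0.47158 = 0.08384 m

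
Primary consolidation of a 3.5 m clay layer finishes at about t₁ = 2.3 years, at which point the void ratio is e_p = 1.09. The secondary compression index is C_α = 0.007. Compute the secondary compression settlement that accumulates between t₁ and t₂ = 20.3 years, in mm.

S_s ≈ 11.1 mm

Secondary compression: S_s = C_α·H/(1+e_p)·log₁₀(t₂/t₁)
S_s = 0.007×3.5/(1+1.09)×log₁₀(20.3/2.3)
    = 0.01172 × 0.9458 = 0.01109 m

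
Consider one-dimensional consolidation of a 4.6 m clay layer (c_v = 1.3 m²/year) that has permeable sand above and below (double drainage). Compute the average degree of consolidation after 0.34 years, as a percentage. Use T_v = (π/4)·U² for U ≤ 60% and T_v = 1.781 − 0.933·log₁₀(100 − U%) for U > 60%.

Drainage path length: H_d = H/2 = 2.3 m (double drainage).
T_v = c_v·t/H_d² = 1.3×0.34/2.3² = 0.083554.
T_v = 0.083554 corresponds to the U ≤ 60% branch:
U = √(4T_v/π) = 0.3262

U ≈ 32.6 %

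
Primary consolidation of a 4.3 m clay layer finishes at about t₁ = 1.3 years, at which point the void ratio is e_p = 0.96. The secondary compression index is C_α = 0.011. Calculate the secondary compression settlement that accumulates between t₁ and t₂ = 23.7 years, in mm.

Secondary compression: S_s = C_α·H/(1+e_p)·log₁₀(t₂/t₁)
S_s = 0.011×4.3/(1+0.96)×log₁₀(23.7/1.3)
    = 0.02413 × 1.261 = 0.03043 m

S_s ≈ 30.4 mm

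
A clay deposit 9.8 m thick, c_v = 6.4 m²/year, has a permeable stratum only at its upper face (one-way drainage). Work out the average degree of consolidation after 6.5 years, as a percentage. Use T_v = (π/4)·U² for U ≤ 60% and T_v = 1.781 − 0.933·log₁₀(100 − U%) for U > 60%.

U ≈ 72.2 %

Drainage path length: H_d = H = 9.8 m (single drainage).
T_v = c_v·t/H_d² = 6.4×6.5/9.8² = 0.43315.
T_v = 0.43315 corresponds to the U > 60% branch:
U = 1 − 10^((1.781 − T_v)/0.933)/100 = 0.7216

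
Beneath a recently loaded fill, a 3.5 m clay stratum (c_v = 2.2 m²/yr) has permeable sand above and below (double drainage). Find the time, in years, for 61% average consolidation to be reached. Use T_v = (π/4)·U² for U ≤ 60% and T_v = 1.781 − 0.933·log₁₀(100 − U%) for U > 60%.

Drainage path length: H_d = H/2 = 1.75 m (double drainage).
U > 60%: T_v = 1.781 − 0.933·log₁₀(100 − 61) = 0.29654.
t = T_v·H_d²/c_v = 0.29654×1.75²/2.2 = 0.4128 years.

t ≈ 0.413 years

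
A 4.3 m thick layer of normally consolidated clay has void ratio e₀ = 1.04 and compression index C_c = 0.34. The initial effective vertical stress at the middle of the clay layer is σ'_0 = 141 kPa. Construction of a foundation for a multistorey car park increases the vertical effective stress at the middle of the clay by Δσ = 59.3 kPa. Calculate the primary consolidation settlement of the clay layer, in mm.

Final effective stress: σ'_f = σ'_0 + Δσ = 141 + 59.3 = 200.3 kPa.
Normally consolidated clay, so the full stress increment lies on the virgin compression line:
S_c = C_c·H/(1+e₀)·log₁₀(σ'_f/σ'_0) = 0.34×4.3/(1+1.04)×log₁₀(200.3/141)
    = 0.71667 × 0.15246 = 0.1093 m

S_c ≈ 109 mm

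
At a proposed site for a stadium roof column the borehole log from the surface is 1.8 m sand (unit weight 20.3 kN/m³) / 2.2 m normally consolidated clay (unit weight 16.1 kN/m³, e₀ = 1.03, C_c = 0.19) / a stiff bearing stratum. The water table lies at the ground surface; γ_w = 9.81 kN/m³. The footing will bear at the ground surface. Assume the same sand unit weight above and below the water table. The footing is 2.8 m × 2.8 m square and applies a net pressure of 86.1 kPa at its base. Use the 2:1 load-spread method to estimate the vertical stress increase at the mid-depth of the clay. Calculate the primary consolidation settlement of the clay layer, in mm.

Mid-depth of clay below the ground surface: z = 1.8 + 2.2/2 = 2.9 m.
Total vertical stress at mid-clay: σ_v = 20.3×1.8 + 16.1×1.1 = 54.25 kPa.
Pore pressure: u = 9.81×(2.9 − 0) = 28.449 kPa.
Initial effective stress: σ'_0 = σ_v − u = 54.25 − 28.449 = 25.801 kPa.
Stress increase at mid-clay by the 2:1 spreading method:
Δσ = qBL/((B+z)(L+z)) = 86.1×2.8×2.8/((2.8+2.9)(2.8+2.9)) = 20.776 kPa
Final effective stress: σ'_f = σ'_0 + Δσ = 25.801 + 20.776 = 46.577 kPa.
Normally consolidated clay, so the full stress increment lies on the virgin compression line:
S_c = C_c·H/(1+e₀)·log₁₀(σ'_f/σ'_0) = 0.19×2.2/(1+1.03)×log₁₀(46.577/25.801)
    = 0.20591 × 0.25653 = 0.05282 m

S_c ≈ 52.8 mm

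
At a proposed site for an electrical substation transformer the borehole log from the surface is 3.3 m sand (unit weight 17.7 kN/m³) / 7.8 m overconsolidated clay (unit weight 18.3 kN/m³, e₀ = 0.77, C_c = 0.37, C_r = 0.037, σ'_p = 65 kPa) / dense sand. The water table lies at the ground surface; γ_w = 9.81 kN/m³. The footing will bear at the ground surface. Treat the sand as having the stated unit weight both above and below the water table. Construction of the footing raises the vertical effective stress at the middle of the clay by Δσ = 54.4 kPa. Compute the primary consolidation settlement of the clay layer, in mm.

Mid-depth of clay below the ground surface: z = 3.3 + 7.8/2 = 7.2 m.
Total vertical stress at mid-clay: σ_v = 17.7×3.3 + 18.3×3.9 = 129.78 kPa.
Pore pressure: u = 9.81×(7.2 − 0) = 70.632 kPa.
Initial effective stress: σ'_0 = σ_v − u = 129.78 − 70.632 = 59.148 kPa.
Final effective stress: σ'_f = 59.148 + 54.4 = 113.55 kPa.
σ'_f = 113.55 > σ'_p = 65 kPa, so the stress path crosses the preconsolidation pressure — recompression up to σ'_p, then virgin compression beyond:
S_c = H/(1+e₀)·[C_r·log₁₀(σ'_p/σ'_0) + C_c·log₁₀(σ'_f/σ'_p)]
    = 7.8/1.77 × [0.037×log₁₀(65/59.148) + 0.37×log₁₀(113.55/65)]
    = 4.4068 × [0.001516 + 0.089641] = 0.4017 m

S_c ≈ 402 mm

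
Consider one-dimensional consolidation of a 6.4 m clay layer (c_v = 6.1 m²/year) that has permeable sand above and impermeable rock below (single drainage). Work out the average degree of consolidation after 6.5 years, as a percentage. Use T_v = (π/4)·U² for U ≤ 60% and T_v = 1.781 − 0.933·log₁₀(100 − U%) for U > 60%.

Drainage path length: H_d = H = 6.4 m (single drainage).
T_v = c_v·t/H_d² = 6.1×6.5/6.4² = 0.96802.
T_v = 0.96802 corresponds to the U > 60% branch:
U = 1 − 10^((1.781 − T_v)/0.933)/100 = 0.9256

U ≈ 92.6 %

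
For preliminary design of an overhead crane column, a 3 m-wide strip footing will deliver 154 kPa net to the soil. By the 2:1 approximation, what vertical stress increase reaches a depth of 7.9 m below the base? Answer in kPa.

By the 2:1 method the load spreads at 1 horizontal : 2 vertical, so at depth z the loaded area has grown by z in each plan dimension:
Δσ = qB/(B+z) = 154×3/(3+7.9) = 42.385 kPa

Δσ_z ≈ 42.4 kPa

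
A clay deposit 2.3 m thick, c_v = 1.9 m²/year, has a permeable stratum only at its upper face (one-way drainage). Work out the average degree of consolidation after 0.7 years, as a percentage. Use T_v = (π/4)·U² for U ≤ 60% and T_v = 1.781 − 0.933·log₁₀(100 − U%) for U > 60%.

U ≈ 56.6 %

Drainage path length: H_d = H = 2.3 m (single drainage).
T_v = c_v·t/H_d² = 1.9×0.7/2.3² = 0.25142.
T_v = 0.25142 corresponds to the U ≤ 60% branch:
U = √(4T_v/π) = 0.5658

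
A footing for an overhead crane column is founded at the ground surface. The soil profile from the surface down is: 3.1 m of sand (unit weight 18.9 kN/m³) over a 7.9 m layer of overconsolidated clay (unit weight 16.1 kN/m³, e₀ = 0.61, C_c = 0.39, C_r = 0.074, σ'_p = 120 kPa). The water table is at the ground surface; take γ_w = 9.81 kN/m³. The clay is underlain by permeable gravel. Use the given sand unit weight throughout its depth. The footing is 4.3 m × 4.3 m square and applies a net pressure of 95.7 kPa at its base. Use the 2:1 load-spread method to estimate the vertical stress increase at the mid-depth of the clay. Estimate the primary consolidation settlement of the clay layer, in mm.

Mid-depth of clay below the ground surface: z = 3.1 + 7.9/2 = 7.05 m.
Total vertical stress at mid-clay: σ_v = 18.9×3.1 + 16.1×3.95 = 122.19 kPa.
Pore pressure: u = 9.81×(7.05 − 0) = 69.16 kPa.
Initial effective stress: σ'_0 = σ_v − u = 122.19 − 69.16 = 53.03 kPa.
Stress increase at mid-clay by the 2:1 spreading method:
Δσ = qBL/((B+z)(L+z)) = 95.7×4.3×4.3/((4.3+7.05)(4.3+7.05)) = 13.736 kPa
Final effective stress: σ'_f = 53.03 + 13.736 = 66.766 kPa.
σ'_f = 66.766 ≤ σ'_p = 120 kPa, so the clay remains overconsolidated and only the recompression index applies:
S_c = C_r·H/(1+e₀)·log₁₀(σ'_f/σ'_0) = 0.074×7.9/1.61×log₁₀(66.766/53.03)
    = 0.3631 × 0.10003 = 0.03632 m

S_c ≈ 36.3 mm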